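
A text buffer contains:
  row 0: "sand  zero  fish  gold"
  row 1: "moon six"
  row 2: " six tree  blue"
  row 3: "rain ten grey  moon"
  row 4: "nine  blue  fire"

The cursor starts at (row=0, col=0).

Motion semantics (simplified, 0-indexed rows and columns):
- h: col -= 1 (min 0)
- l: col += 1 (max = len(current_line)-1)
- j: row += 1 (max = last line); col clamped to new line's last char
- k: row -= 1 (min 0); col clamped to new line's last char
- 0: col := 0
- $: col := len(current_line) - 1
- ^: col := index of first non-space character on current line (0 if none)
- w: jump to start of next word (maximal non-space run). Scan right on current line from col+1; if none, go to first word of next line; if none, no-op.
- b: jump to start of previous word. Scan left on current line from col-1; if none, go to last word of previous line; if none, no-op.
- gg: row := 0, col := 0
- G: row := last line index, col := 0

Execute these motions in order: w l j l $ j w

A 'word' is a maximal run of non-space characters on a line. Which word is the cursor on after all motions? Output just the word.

After 1 (w): row=0 col=6 char='z'
After 2 (l): row=0 col=7 char='e'
After 3 (j): row=1 col=7 char='x'
After 4 (l): row=1 col=7 char='x'
After 5 ($): row=1 col=7 char='x'
After 6 (j): row=2 col=7 char='e'
After 7 (w): row=2 col=11 char='b'

Answer: blue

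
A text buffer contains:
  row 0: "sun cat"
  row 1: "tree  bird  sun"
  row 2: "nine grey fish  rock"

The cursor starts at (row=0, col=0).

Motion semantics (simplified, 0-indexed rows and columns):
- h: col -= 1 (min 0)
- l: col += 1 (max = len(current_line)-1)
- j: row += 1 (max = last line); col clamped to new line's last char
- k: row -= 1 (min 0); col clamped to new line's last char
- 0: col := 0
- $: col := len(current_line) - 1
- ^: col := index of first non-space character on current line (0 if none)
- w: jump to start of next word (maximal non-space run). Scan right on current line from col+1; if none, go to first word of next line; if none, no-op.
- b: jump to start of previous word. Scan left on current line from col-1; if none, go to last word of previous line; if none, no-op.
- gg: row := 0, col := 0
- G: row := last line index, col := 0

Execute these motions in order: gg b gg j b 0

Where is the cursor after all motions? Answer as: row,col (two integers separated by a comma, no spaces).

After 1 (gg): row=0 col=0 char='s'
After 2 (b): row=0 col=0 char='s'
After 3 (gg): row=0 col=0 char='s'
After 4 (j): row=1 col=0 char='t'
After 5 (b): row=0 col=4 char='c'
After 6 (0): row=0 col=0 char='s'

Answer: 0,0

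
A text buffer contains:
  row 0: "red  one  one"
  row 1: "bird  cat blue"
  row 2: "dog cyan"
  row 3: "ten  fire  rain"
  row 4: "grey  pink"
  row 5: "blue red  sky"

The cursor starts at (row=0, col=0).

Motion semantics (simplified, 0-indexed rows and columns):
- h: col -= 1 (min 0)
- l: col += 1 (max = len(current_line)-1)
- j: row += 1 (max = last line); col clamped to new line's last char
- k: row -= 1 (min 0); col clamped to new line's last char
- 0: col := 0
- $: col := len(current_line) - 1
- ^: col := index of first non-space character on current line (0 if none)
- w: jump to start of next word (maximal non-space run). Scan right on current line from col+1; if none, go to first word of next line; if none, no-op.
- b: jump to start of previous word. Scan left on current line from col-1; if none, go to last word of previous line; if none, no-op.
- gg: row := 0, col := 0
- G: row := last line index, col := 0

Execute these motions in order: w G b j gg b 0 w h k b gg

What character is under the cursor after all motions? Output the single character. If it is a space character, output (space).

After 1 (w): row=0 col=5 char='o'
After 2 (G): row=5 col=0 char='b'
After 3 (b): row=4 col=6 char='p'
After 4 (j): row=5 col=6 char='e'
After 5 (gg): row=0 col=0 char='r'
After 6 (b): row=0 col=0 char='r'
After 7 (0): row=0 col=0 char='r'
After 8 (w): row=0 col=5 char='o'
After 9 (h): row=0 col=4 char='_'
After 10 (k): row=0 col=4 char='_'
After 11 (b): row=0 col=0 char='r'
After 12 (gg): row=0 col=0 char='r'

Answer: r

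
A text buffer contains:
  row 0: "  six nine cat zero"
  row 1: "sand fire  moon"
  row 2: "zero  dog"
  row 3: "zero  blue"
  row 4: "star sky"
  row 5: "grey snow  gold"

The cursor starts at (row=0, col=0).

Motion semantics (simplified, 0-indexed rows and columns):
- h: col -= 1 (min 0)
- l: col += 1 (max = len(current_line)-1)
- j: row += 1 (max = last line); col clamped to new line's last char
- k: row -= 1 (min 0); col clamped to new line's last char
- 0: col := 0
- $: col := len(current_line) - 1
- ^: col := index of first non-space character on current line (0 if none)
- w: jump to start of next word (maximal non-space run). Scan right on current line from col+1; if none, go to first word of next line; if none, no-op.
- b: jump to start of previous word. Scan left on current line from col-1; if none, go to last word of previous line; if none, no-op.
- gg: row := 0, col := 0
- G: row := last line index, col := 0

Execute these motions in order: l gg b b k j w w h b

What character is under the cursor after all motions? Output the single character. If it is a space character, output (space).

After 1 (l): row=0 col=1 char='_'
After 2 (gg): row=0 col=0 char='_'
After 3 (b): row=0 col=0 char='_'
After 4 (b): row=0 col=0 char='_'
After 5 (k): row=0 col=0 char='_'
After 6 (j): row=1 col=0 char='s'
After 7 (w): row=1 col=5 char='f'
After 8 (w): row=1 col=11 char='m'
After 9 (h): row=1 col=10 char='_'
After 10 (b): row=1 col=5 char='f'

Answer: f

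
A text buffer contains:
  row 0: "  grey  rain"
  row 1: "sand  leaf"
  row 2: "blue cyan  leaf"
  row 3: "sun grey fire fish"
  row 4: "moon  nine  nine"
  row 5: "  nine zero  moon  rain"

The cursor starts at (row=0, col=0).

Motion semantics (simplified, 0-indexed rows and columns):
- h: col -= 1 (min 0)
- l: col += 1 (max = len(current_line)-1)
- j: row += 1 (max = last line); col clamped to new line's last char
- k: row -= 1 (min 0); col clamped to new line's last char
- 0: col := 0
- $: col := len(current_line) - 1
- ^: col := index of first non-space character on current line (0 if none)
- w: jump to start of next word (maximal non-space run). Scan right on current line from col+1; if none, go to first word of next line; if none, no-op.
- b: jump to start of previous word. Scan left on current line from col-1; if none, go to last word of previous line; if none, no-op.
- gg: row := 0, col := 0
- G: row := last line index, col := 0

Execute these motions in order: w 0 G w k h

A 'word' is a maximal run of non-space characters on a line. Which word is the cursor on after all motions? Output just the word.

After 1 (w): row=0 col=2 char='g'
After 2 (0): row=0 col=0 char='_'
After 3 (G): row=5 col=0 char='_'
After 4 (w): row=5 col=2 char='n'
After 5 (k): row=4 col=2 char='o'
After 6 (h): row=4 col=1 char='o'

Answer: moon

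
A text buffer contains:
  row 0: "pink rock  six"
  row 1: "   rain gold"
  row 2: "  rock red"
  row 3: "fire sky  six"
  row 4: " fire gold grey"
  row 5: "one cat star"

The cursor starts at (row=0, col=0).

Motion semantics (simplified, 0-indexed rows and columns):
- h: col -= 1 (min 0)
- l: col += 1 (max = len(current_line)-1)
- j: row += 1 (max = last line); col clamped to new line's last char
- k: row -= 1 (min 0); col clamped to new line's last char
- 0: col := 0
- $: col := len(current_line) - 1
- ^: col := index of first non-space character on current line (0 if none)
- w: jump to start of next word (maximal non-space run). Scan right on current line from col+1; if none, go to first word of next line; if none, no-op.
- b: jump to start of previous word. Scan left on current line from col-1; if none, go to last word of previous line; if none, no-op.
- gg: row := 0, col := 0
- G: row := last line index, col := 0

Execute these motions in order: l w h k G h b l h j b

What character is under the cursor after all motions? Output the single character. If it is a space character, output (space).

After 1 (l): row=0 col=1 char='i'
After 2 (w): row=0 col=5 char='r'
After 3 (h): row=0 col=4 char='_'
After 4 (k): row=0 col=4 char='_'
After 5 (G): row=5 col=0 char='o'
After 6 (h): row=5 col=0 char='o'
After 7 (b): row=4 col=11 char='g'
After 8 (l): row=4 col=12 char='r'
After 9 (h): row=4 col=11 char='g'
After 10 (j): row=5 col=11 char='r'
After 11 (b): row=5 col=8 char='s'

Answer: s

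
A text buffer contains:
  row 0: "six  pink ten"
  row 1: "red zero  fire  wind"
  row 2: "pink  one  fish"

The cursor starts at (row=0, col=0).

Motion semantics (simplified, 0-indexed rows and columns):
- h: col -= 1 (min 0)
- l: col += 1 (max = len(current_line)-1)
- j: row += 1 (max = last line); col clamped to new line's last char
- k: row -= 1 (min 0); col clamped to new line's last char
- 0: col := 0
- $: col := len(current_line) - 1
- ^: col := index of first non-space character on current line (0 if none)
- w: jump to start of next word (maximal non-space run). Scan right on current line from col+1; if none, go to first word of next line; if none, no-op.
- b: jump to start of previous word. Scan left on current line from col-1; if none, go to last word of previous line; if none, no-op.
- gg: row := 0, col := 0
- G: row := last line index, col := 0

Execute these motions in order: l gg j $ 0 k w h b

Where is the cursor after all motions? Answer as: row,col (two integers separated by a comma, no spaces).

After 1 (l): row=0 col=1 char='i'
After 2 (gg): row=0 col=0 char='s'
After 3 (j): row=1 col=0 char='r'
After 4 ($): row=1 col=19 char='d'
After 5 (0): row=1 col=0 char='r'
After 6 (k): row=0 col=0 char='s'
After 7 (w): row=0 col=5 char='p'
After 8 (h): row=0 col=4 char='_'
After 9 (b): row=0 col=0 char='s'

Answer: 0,0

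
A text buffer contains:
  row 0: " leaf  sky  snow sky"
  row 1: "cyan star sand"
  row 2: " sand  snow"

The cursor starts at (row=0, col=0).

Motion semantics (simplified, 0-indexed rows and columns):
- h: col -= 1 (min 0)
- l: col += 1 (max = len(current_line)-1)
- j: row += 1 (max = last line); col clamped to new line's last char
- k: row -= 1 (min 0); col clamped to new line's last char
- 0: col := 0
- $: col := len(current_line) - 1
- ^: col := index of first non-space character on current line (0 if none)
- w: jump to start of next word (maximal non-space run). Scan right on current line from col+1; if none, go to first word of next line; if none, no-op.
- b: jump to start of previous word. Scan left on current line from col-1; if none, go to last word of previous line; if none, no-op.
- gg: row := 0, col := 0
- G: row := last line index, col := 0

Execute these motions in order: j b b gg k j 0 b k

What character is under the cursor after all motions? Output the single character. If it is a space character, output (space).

Answer: s

Derivation:
After 1 (j): row=1 col=0 char='c'
After 2 (b): row=0 col=17 char='s'
After 3 (b): row=0 col=12 char='s'
After 4 (gg): row=0 col=0 char='_'
After 5 (k): row=0 col=0 char='_'
After 6 (j): row=1 col=0 char='c'
After 7 (0): row=1 col=0 char='c'
After 8 (b): row=0 col=17 char='s'
After 9 (k): row=0 col=17 char='s'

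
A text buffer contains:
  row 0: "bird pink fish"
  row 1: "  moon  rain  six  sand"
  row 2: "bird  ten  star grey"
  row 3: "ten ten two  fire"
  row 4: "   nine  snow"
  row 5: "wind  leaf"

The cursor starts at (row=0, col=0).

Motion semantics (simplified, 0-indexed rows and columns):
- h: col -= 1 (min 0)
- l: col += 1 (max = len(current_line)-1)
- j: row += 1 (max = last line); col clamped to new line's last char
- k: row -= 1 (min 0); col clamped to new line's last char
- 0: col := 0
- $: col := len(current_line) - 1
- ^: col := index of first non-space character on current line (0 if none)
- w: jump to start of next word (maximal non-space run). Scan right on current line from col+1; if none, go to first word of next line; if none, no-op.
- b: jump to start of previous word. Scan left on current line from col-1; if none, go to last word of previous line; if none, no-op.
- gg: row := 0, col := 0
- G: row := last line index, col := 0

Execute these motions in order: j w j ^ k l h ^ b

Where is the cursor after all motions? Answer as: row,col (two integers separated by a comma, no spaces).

Answer: 0,10

Derivation:
After 1 (j): row=1 col=0 char='_'
After 2 (w): row=1 col=2 char='m'
After 3 (j): row=2 col=2 char='r'
After 4 (^): row=2 col=0 char='b'
After 5 (k): row=1 col=0 char='_'
After 6 (l): row=1 col=1 char='_'
After 7 (h): row=1 col=0 char='_'
After 8 (^): row=1 col=2 char='m'
After 9 (b): row=0 col=10 char='f'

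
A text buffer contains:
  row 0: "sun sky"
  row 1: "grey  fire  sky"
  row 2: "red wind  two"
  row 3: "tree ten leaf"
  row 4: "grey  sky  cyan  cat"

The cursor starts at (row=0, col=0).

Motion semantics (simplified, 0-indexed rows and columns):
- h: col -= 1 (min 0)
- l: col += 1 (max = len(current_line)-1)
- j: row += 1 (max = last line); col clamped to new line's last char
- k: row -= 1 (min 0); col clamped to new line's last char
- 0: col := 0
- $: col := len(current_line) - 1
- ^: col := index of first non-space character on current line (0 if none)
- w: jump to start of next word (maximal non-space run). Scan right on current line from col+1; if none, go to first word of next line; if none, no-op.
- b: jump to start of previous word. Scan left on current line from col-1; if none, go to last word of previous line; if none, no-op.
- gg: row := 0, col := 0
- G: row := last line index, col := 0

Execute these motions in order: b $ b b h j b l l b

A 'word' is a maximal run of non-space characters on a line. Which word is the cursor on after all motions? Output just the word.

Answer: sky

Derivation:
After 1 (b): row=0 col=0 char='s'
After 2 ($): row=0 col=6 char='y'
After 3 (b): row=0 col=4 char='s'
After 4 (b): row=0 col=0 char='s'
After 5 (h): row=0 col=0 char='s'
After 6 (j): row=1 col=0 char='g'
After 7 (b): row=0 col=4 char='s'
After 8 (l): row=0 col=5 char='k'
After 9 (l): row=0 col=6 char='y'
After 10 (b): row=0 col=4 char='s'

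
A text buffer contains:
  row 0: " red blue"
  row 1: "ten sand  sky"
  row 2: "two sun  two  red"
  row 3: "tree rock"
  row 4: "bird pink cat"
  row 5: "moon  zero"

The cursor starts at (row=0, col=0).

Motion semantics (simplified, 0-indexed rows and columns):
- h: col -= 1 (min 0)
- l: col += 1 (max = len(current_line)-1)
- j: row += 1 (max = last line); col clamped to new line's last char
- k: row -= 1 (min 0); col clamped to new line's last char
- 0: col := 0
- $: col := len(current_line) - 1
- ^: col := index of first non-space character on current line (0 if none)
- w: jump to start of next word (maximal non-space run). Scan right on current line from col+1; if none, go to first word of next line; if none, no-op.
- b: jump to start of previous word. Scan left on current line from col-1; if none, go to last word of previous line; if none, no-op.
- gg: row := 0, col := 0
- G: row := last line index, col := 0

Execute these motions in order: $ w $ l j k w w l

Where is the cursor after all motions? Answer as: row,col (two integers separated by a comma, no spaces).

Answer: 2,5

Derivation:
After 1 ($): row=0 col=8 char='e'
After 2 (w): row=1 col=0 char='t'
After 3 ($): row=1 col=12 char='y'
After 4 (l): row=1 col=12 char='y'
After 5 (j): row=2 col=12 char='_'
After 6 (k): row=1 col=12 char='y'
After 7 (w): row=2 col=0 char='t'
After 8 (w): row=2 col=4 char='s'
After 9 (l): row=2 col=5 char='u'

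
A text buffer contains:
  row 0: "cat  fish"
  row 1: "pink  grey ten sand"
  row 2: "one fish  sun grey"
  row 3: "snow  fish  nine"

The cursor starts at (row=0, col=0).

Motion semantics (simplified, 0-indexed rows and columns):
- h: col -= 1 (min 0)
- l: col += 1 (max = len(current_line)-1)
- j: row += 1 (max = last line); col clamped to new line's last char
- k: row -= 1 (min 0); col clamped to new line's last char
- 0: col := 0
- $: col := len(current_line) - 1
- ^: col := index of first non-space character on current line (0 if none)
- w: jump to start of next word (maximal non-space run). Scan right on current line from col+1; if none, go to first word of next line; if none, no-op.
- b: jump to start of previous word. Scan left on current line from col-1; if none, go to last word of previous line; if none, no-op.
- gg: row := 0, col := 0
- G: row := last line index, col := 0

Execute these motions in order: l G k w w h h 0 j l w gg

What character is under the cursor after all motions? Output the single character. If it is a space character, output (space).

Answer: c

Derivation:
After 1 (l): row=0 col=1 char='a'
After 2 (G): row=3 col=0 char='s'
After 3 (k): row=2 col=0 char='o'
After 4 (w): row=2 col=4 char='f'
After 5 (w): row=2 col=10 char='s'
After 6 (h): row=2 col=9 char='_'
After 7 (h): row=2 col=8 char='_'
After 8 (0): row=2 col=0 char='o'
After 9 (j): row=3 col=0 char='s'
After 10 (l): row=3 col=1 char='n'
After 11 (w): row=3 col=6 char='f'
After 12 (gg): row=0 col=0 char='c'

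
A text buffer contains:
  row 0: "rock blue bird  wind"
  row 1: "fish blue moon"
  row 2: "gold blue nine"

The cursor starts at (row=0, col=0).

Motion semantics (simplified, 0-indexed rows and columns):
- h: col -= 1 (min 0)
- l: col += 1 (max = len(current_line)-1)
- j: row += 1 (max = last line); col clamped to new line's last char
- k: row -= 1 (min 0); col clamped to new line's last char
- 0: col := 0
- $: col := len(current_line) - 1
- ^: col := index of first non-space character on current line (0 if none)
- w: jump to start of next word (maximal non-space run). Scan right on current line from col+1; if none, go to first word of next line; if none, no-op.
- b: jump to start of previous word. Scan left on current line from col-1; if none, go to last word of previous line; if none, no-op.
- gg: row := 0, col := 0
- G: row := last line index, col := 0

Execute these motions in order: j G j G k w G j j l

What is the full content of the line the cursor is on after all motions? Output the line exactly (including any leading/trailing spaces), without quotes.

Answer: gold blue nine

Derivation:
After 1 (j): row=1 col=0 char='f'
After 2 (G): row=2 col=0 char='g'
After 3 (j): row=2 col=0 char='g'
After 4 (G): row=2 col=0 char='g'
After 5 (k): row=1 col=0 char='f'
After 6 (w): row=1 col=5 char='b'
After 7 (G): row=2 col=0 char='g'
After 8 (j): row=2 col=0 char='g'
After 9 (j): row=2 col=0 char='g'
After 10 (l): row=2 col=1 char='o'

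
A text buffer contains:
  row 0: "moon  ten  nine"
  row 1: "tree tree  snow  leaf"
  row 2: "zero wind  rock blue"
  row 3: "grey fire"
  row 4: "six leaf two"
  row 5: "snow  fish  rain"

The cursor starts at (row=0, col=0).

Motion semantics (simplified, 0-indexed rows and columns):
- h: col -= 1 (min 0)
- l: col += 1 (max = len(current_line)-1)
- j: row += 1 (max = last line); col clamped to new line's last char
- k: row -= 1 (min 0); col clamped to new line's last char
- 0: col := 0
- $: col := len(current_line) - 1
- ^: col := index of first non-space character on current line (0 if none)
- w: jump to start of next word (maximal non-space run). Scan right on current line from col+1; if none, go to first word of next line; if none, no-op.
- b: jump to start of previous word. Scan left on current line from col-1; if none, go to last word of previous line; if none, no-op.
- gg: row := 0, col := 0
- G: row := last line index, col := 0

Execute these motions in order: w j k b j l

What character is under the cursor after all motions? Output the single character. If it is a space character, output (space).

After 1 (w): row=0 col=6 char='t'
After 2 (j): row=1 col=6 char='r'
After 3 (k): row=0 col=6 char='t'
After 4 (b): row=0 col=0 char='m'
After 5 (j): row=1 col=0 char='t'
After 6 (l): row=1 col=1 char='r'

Answer: r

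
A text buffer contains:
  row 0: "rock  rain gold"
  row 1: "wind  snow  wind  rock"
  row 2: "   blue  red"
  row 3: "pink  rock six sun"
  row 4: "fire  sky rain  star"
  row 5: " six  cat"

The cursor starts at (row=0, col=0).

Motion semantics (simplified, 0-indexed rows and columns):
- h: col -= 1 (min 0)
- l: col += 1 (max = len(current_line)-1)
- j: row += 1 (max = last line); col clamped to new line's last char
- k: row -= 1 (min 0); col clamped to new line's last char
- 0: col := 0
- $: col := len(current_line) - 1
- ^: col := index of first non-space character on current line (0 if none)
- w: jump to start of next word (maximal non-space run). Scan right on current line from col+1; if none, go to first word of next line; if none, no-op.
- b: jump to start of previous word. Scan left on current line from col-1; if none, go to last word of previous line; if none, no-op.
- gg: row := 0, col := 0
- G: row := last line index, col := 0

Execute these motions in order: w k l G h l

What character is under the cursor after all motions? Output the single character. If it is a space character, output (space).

Answer: s

Derivation:
After 1 (w): row=0 col=6 char='r'
After 2 (k): row=0 col=6 char='r'
After 3 (l): row=0 col=7 char='a'
After 4 (G): row=5 col=0 char='_'
After 5 (h): row=5 col=0 char='_'
After 6 (l): row=5 col=1 char='s'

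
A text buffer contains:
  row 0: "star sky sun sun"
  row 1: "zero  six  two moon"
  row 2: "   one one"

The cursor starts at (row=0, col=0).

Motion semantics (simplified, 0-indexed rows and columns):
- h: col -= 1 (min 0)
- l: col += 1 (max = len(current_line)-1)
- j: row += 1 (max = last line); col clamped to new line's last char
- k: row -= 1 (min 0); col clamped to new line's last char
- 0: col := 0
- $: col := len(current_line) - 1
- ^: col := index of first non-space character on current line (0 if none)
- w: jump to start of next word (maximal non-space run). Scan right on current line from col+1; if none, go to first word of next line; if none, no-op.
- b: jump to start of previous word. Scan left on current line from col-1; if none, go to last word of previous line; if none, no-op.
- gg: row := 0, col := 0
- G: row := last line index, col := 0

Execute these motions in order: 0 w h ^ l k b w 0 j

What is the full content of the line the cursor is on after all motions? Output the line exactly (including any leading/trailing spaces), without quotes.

After 1 (0): row=0 col=0 char='s'
After 2 (w): row=0 col=5 char='s'
After 3 (h): row=0 col=4 char='_'
After 4 (^): row=0 col=0 char='s'
After 5 (l): row=0 col=1 char='t'
After 6 (k): row=0 col=1 char='t'
After 7 (b): row=0 col=0 char='s'
After 8 (w): row=0 col=5 char='s'
After 9 (0): row=0 col=0 char='s'
After 10 (j): row=1 col=0 char='z'

Answer: zero  six  two moon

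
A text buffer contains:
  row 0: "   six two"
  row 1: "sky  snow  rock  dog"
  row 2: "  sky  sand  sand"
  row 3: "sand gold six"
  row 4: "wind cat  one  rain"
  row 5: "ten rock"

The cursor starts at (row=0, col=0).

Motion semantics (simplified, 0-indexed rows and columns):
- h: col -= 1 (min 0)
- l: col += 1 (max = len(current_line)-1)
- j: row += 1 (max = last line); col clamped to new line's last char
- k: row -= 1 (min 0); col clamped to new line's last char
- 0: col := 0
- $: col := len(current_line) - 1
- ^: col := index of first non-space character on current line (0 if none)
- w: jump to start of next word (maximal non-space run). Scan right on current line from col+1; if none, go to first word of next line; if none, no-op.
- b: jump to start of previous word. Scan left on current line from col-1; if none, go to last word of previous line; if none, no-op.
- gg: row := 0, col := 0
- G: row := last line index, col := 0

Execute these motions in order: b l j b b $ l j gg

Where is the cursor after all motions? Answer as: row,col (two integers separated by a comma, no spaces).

After 1 (b): row=0 col=0 char='_'
After 2 (l): row=0 col=1 char='_'
After 3 (j): row=1 col=1 char='k'
After 4 (b): row=1 col=0 char='s'
After 5 (b): row=0 col=7 char='t'
After 6 ($): row=0 col=9 char='o'
After 7 (l): row=0 col=9 char='o'
After 8 (j): row=1 col=9 char='_'
After 9 (gg): row=0 col=0 char='_'

Answer: 0,0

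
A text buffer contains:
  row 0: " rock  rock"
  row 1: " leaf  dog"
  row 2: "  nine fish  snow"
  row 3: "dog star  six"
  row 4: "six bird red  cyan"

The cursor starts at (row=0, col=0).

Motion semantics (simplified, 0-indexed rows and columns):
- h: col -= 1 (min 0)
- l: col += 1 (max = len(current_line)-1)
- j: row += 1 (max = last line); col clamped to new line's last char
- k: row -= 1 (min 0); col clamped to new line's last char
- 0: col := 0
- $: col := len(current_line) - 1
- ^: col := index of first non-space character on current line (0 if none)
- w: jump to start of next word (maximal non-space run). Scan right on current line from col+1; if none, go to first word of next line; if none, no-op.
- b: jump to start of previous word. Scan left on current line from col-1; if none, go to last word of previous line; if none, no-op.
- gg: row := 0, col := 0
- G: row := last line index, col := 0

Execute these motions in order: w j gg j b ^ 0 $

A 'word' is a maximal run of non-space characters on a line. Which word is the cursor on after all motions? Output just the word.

Answer: rock

Derivation:
After 1 (w): row=0 col=1 char='r'
After 2 (j): row=1 col=1 char='l'
After 3 (gg): row=0 col=0 char='_'
After 4 (j): row=1 col=0 char='_'
After 5 (b): row=0 col=7 char='r'
After 6 (^): row=0 col=1 char='r'
After 7 (0): row=0 col=0 char='_'
After 8 ($): row=0 col=10 char='k'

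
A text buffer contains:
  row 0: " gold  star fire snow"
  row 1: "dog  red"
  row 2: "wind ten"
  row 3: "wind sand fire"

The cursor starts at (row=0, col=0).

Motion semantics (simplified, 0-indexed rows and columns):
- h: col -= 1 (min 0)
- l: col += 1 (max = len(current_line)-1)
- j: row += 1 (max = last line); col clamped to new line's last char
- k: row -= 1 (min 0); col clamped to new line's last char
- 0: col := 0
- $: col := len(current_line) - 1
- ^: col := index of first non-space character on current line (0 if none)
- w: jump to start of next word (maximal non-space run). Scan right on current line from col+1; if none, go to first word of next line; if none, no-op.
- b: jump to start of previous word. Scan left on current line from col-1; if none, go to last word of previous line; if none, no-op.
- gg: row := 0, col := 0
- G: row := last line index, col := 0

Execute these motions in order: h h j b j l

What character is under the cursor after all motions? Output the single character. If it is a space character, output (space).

After 1 (h): row=0 col=0 char='_'
After 2 (h): row=0 col=0 char='_'
After 3 (j): row=1 col=0 char='d'
After 4 (b): row=0 col=17 char='s'
After 5 (j): row=1 col=7 char='d'
After 6 (l): row=1 col=7 char='d'

Answer: d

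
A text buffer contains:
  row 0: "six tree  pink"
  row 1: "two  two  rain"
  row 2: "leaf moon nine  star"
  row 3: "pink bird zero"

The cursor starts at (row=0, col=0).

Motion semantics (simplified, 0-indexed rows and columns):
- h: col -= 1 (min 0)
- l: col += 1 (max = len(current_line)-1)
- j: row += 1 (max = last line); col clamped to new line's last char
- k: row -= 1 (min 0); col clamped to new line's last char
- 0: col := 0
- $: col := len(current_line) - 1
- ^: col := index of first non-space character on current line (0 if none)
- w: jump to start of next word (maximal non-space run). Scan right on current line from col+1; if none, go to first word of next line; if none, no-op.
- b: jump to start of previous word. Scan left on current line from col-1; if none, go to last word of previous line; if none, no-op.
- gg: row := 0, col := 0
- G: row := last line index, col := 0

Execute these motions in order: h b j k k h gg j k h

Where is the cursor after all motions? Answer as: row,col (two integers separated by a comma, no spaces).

Answer: 0,0

Derivation:
After 1 (h): row=0 col=0 char='s'
After 2 (b): row=0 col=0 char='s'
After 3 (j): row=1 col=0 char='t'
After 4 (k): row=0 col=0 char='s'
After 5 (k): row=0 col=0 char='s'
After 6 (h): row=0 col=0 char='s'
After 7 (gg): row=0 col=0 char='s'
After 8 (j): row=1 col=0 char='t'
After 9 (k): row=0 col=0 char='s'
After 10 (h): row=0 col=0 char='s'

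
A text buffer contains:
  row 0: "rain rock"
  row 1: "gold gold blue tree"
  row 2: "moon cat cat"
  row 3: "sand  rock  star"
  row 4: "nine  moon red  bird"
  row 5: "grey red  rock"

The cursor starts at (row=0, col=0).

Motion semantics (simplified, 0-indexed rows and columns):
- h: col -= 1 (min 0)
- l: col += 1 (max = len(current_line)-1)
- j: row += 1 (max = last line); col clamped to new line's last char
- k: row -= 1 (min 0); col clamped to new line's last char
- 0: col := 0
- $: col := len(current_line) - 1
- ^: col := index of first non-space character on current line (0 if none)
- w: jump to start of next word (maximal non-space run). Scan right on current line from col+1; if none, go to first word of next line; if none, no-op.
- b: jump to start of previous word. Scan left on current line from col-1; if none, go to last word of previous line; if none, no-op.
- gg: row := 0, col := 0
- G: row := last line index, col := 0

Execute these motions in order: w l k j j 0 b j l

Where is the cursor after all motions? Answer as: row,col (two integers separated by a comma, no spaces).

After 1 (w): row=0 col=5 char='r'
After 2 (l): row=0 col=6 char='o'
After 3 (k): row=0 col=6 char='o'
After 4 (j): row=1 col=6 char='o'
After 5 (j): row=2 col=6 char='a'
After 6 (0): row=2 col=0 char='m'
After 7 (b): row=1 col=15 char='t'
After 8 (j): row=2 col=11 char='t'
After 9 (l): row=2 col=11 char='t'

Answer: 2,11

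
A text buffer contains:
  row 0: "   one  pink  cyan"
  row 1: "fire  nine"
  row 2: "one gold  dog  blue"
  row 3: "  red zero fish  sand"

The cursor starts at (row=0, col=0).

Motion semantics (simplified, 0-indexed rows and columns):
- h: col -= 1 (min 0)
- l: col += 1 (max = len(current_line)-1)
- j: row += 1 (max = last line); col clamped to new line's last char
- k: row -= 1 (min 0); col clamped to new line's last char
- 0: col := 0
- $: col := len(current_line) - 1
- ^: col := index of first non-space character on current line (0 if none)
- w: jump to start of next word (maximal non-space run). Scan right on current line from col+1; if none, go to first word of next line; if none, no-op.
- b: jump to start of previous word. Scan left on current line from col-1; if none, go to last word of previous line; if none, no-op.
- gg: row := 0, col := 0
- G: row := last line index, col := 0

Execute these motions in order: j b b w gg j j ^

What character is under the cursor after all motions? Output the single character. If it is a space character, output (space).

After 1 (j): row=1 col=0 char='f'
After 2 (b): row=0 col=14 char='c'
After 3 (b): row=0 col=8 char='p'
After 4 (w): row=0 col=14 char='c'
After 5 (gg): row=0 col=0 char='_'
After 6 (j): row=1 col=0 char='f'
After 7 (j): row=2 col=0 char='o'
After 8 (^): row=2 col=0 char='o'

Answer: o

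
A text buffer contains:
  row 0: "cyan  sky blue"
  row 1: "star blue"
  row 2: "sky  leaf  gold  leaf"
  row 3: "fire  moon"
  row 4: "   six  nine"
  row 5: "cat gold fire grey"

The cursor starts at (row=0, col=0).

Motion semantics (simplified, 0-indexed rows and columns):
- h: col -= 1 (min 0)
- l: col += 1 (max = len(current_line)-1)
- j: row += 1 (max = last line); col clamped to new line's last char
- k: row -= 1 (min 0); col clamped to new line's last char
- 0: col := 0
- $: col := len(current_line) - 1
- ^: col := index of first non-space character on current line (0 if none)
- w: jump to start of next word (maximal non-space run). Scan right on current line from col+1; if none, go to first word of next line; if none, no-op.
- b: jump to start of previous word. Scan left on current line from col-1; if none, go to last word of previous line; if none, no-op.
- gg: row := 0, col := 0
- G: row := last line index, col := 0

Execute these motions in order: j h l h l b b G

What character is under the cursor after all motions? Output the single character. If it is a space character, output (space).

After 1 (j): row=1 col=0 char='s'
After 2 (h): row=1 col=0 char='s'
After 3 (l): row=1 col=1 char='t'
After 4 (h): row=1 col=0 char='s'
After 5 (l): row=1 col=1 char='t'
After 6 (b): row=1 col=0 char='s'
After 7 (b): row=0 col=10 char='b'
After 8 (G): row=5 col=0 char='c'

Answer: c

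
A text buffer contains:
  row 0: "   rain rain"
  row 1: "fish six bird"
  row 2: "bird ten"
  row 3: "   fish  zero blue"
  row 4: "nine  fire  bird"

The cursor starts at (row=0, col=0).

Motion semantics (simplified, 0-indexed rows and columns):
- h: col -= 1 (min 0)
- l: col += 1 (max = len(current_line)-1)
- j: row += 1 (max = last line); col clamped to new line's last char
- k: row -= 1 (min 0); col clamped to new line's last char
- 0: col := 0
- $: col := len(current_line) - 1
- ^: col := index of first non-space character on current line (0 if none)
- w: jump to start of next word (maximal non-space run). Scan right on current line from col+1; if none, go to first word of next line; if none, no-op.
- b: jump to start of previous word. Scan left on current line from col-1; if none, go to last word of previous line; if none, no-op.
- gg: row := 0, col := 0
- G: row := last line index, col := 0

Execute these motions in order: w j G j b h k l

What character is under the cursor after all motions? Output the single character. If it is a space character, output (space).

After 1 (w): row=0 col=3 char='r'
After 2 (j): row=1 col=3 char='h'
After 3 (G): row=4 col=0 char='n'
After 4 (j): row=4 col=0 char='n'
After 5 (b): row=3 col=14 char='b'
After 6 (h): row=3 col=13 char='_'
After 7 (k): row=2 col=7 char='n'
After 8 (l): row=2 col=7 char='n'

Answer: n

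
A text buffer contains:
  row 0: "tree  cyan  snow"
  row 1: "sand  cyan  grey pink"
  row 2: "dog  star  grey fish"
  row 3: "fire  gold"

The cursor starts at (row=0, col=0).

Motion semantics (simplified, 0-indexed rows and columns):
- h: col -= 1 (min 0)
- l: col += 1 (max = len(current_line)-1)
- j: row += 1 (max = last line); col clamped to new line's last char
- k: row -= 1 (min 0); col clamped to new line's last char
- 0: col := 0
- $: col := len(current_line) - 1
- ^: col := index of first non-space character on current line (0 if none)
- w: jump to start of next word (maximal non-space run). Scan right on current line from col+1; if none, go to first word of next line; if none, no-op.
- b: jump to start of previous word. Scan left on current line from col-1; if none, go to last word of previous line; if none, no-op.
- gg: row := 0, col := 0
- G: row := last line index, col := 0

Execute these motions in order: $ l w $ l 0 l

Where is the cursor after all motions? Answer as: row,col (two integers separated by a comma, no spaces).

After 1 ($): row=0 col=15 char='w'
After 2 (l): row=0 col=15 char='w'
After 3 (w): row=1 col=0 char='s'
After 4 ($): row=1 col=20 char='k'
After 5 (l): row=1 col=20 char='k'
After 6 (0): row=1 col=0 char='s'
After 7 (l): row=1 col=1 char='a'

Answer: 1,1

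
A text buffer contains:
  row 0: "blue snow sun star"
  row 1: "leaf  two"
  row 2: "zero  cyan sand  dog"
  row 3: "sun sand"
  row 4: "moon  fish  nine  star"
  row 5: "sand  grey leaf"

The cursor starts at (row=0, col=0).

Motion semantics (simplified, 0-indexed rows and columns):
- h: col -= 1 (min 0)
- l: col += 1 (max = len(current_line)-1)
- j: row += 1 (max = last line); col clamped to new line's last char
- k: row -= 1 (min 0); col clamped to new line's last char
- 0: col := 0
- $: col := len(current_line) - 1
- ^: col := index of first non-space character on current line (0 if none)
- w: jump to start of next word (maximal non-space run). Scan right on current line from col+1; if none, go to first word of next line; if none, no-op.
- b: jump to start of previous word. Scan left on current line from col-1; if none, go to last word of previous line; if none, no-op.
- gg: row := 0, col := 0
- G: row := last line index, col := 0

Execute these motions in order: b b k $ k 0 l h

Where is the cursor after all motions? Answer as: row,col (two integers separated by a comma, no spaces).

After 1 (b): row=0 col=0 char='b'
After 2 (b): row=0 col=0 char='b'
After 3 (k): row=0 col=0 char='b'
After 4 ($): row=0 col=17 char='r'
After 5 (k): row=0 col=17 char='r'
After 6 (0): row=0 col=0 char='b'
After 7 (l): row=0 col=1 char='l'
After 8 (h): row=0 col=0 char='b'

Answer: 0,0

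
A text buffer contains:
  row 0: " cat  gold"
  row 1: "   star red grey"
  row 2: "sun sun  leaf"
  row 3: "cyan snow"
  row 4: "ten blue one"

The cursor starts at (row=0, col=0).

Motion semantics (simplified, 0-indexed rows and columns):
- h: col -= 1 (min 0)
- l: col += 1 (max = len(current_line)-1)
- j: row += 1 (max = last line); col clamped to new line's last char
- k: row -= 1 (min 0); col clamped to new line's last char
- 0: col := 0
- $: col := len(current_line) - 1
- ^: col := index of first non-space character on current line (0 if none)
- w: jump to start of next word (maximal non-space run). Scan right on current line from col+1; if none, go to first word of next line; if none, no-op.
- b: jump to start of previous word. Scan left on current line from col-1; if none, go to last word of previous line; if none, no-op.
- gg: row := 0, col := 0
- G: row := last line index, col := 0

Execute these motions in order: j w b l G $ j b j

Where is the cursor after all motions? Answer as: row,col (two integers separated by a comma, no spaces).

Answer: 4,9

Derivation:
After 1 (j): row=1 col=0 char='_'
After 2 (w): row=1 col=3 char='s'
After 3 (b): row=0 col=6 char='g'
After 4 (l): row=0 col=7 char='o'
After 5 (G): row=4 col=0 char='t'
After 6 ($): row=4 col=11 char='e'
After 7 (j): row=4 col=11 char='e'
After 8 (b): row=4 col=9 char='o'
After 9 (j): row=4 col=9 char='o'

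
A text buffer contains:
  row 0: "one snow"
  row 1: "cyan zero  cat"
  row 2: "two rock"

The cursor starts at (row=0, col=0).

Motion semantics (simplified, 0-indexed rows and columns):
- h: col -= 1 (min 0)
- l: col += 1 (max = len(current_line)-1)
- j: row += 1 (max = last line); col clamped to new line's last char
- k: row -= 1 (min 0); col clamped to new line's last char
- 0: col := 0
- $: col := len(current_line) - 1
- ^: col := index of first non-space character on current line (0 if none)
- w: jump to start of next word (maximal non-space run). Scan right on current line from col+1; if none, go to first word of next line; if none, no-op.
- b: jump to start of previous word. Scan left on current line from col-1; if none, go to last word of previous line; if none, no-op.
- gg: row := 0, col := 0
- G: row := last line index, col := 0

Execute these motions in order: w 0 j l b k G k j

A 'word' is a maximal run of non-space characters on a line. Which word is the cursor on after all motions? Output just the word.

After 1 (w): row=0 col=4 char='s'
After 2 (0): row=0 col=0 char='o'
After 3 (j): row=1 col=0 char='c'
After 4 (l): row=1 col=1 char='y'
After 5 (b): row=1 col=0 char='c'
After 6 (k): row=0 col=0 char='o'
After 7 (G): row=2 col=0 char='t'
After 8 (k): row=1 col=0 char='c'
After 9 (j): row=2 col=0 char='t'

Answer: two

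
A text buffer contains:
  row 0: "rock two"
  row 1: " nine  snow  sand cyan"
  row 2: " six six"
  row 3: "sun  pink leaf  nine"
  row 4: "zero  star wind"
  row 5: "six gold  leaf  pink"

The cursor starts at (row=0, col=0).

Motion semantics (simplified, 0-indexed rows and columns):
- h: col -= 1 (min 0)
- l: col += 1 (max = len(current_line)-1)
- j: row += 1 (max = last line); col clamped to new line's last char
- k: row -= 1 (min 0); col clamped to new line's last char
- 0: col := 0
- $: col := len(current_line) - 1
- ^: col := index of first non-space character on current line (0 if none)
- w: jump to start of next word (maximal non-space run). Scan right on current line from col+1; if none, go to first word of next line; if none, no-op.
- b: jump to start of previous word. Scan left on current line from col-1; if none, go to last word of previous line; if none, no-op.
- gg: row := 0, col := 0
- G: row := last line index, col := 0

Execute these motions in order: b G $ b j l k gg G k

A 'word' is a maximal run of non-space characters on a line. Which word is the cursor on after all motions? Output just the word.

Answer: zero

Derivation:
After 1 (b): row=0 col=0 char='r'
After 2 (G): row=5 col=0 char='s'
After 3 ($): row=5 col=19 char='k'
After 4 (b): row=5 col=16 char='p'
After 5 (j): row=5 col=16 char='p'
After 6 (l): row=5 col=17 char='i'
After 7 (k): row=4 col=14 char='d'
After 8 (gg): row=0 col=0 char='r'
After 9 (G): row=5 col=0 char='s'
After 10 (k): row=4 col=0 char='z'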